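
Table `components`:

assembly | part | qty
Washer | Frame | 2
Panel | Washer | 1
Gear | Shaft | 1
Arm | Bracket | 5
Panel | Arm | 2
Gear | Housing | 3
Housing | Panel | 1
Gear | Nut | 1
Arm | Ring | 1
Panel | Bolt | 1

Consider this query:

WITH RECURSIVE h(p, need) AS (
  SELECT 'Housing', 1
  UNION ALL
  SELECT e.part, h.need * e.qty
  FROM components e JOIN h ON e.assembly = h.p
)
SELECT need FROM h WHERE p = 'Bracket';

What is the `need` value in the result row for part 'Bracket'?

10

Base: (Housing, need=1).
Iteration 1: components of {Housing} -> Panel = 1*1 = 1.
Iteration 2: components of {Panel} -> Arm = 1*2 = 2, Bolt = 1*1 = 1, Washer = 1*1 = 1.
Iteration 3: components of {Arm,Bolt,Washer} -> Bracket = 2*5 = 10, Frame = 1*2 = 2, Ring = 2*1 = 2.
Iteration 4: no further components; recursion stops.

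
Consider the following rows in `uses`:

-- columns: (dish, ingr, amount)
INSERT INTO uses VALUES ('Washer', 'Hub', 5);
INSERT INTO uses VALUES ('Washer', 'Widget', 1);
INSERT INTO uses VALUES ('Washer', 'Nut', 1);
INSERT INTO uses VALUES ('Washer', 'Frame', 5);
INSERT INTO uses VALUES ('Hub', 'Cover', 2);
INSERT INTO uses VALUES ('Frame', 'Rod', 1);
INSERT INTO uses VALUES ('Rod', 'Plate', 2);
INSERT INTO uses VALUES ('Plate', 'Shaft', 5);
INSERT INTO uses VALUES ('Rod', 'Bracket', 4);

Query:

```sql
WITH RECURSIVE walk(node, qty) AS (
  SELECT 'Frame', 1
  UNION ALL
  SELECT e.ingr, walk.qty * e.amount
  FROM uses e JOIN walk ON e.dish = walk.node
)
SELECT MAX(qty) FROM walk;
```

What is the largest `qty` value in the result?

Base: (Frame, qty=1).
Iteration 1: components of {Frame} -> Rod = 1*1 = 1.
Iteration 2: components of {Rod} -> Bracket = 1*4 = 4, Plate = 1*2 = 2.
Iteration 3: components of {Bracket,Plate} -> Shaft = 2*5 = 10.
Iteration 4: no further components; recursion stops.
qty values: 1, 1, 2, 4, 10; the maximum is 10.

10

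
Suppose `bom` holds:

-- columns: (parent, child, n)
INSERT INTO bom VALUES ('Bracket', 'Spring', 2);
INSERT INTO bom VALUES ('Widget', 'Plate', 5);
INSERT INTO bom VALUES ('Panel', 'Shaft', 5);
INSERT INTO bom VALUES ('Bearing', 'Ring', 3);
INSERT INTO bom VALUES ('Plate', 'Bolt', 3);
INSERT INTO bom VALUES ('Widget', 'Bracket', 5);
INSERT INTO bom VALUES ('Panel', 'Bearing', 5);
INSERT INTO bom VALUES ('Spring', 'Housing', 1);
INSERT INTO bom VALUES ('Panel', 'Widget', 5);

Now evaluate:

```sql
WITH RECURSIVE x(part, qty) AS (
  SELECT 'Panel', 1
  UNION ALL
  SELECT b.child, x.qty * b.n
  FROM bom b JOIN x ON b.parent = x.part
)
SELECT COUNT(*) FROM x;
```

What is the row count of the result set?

10

Base: (Panel, qty=1).
Iteration 1: components of {Panel} -> Bearing = 1*5 = 5, Shaft = 1*5 = 5, Widget = 1*5 = 5.
Iteration 2: components of {Bearing,Shaft,Widget} -> Bracket = 5*5 = 25, Plate = 5*5 = 25, Ring = 5*3 = 15.
Iteration 3: components of {Bracket,Plate,Ring} -> Bolt = 25*3 = 75, Spring = 25*2 = 50.
Iteration 4: components of {Bolt,Spring} -> Housing = 50*1 = 50.
Iteration 5: no further components; recursion stops.
Total rows emitted: 10.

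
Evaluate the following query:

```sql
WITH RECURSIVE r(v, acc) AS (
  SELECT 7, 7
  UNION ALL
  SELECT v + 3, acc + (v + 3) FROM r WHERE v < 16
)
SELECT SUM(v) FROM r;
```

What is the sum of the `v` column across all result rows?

Base: v=7, acc=7.
Iteration 1: 7 < 16 holds -> v = 7 + 3 = 10, acc = 7 + 10 = 17.
Iteration 2: 10 < 16 holds -> v = 10 + 3 = 13, acc = 17 + 13 = 30.
Iteration 3: 13 < 16 holds -> v = 13 + 3 = 16, acc = 30 + 16 = 46.
Iteration 4: 16 < 16 fails; recursion stops.
SUM(v) = 7 + 10 + 13 + 16 = 46.

46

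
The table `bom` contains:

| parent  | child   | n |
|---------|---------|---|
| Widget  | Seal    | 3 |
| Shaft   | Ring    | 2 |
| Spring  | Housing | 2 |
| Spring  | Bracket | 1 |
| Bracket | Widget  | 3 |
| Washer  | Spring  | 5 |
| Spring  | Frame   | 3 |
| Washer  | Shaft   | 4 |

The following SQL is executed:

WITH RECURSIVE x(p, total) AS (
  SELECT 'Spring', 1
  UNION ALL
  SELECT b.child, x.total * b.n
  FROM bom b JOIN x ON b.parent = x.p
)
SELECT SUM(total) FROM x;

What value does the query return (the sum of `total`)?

19

Base: (Spring, total=1).
Iteration 1: components of {Spring} -> Bracket = 1*1 = 1, Frame = 1*3 = 3, Housing = 1*2 = 2.
Iteration 2: components of {Bracket,Frame,Housing} -> Widget = 1*3 = 3.
Iteration 3: components of {Widget} -> Seal = 3*3 = 9.
Iteration 4: no further components; recursion stops.
SUM(total) = 1 + 3 + 2 + 1 + 3 + 9 = 19.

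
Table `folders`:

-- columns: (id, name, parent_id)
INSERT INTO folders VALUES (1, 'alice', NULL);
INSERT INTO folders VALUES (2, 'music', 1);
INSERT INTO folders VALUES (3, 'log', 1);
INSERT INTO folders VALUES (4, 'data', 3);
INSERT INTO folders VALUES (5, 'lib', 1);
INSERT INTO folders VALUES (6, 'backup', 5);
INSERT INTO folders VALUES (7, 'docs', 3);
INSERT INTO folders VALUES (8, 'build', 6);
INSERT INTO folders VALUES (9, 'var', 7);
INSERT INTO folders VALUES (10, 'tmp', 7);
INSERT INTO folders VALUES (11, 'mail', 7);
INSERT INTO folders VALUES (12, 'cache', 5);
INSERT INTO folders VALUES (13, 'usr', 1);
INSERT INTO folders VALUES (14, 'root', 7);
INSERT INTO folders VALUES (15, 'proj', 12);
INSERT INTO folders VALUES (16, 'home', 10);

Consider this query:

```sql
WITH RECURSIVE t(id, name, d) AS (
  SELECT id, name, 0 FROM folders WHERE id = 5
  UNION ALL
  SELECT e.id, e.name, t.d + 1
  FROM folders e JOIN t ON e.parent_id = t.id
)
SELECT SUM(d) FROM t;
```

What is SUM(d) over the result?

6

Base: id=5 (lib) at d 0.
Iteration 1: rows with parent_id in {5} -> backup (id 6, d 1), cache (id 12, d 1).
Iteration 2: rows with parent_id in {6,12} -> build (id 8, d 2), proj (id 15, d 2).
Iteration 3: no rows with parent_id in {8,15}; recursion stops.
SUM(d) = 0 + 1 + 1 + 2 + 2 = 6.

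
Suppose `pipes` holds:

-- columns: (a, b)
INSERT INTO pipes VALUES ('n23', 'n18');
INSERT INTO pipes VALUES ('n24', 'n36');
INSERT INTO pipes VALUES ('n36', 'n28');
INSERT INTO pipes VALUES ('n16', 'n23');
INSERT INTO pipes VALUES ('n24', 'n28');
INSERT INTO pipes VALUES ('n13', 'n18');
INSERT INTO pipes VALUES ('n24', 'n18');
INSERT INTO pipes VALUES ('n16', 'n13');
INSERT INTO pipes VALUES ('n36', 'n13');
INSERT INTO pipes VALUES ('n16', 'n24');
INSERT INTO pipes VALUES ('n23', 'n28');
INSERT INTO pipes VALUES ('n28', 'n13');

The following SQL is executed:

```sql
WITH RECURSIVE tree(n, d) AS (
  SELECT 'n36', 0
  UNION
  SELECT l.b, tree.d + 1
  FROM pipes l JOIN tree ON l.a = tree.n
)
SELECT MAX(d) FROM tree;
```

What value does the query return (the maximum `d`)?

Base: (n36, d=0).
Iteration 1: edges from {n36} -> (n13, d=1), (n28, d=1).
Iteration 2: edges from {n13,n28} -> (n13, d=2), (n18, d=2).
Iteration 3: edges from {n13,n18} -> (n18, d=3).
Iteration 4: no outgoing edges from {n18}; recursion stops.
d values: 0, 1, 1, 2, 2, 3; the maximum is 3.

3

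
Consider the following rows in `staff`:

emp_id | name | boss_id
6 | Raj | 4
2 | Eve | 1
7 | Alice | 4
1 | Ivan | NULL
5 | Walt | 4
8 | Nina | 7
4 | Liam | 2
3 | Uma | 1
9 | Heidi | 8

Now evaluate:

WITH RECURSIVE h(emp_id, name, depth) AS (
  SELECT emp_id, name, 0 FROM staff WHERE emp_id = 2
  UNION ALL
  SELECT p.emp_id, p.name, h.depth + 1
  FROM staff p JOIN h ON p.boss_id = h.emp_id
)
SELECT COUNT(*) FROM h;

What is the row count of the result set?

Base: emp_id=2 (Eve) at depth 0.
Iteration 1: rows with boss_id in {2} -> Liam (id 4, depth 1).
Iteration 2: rows with boss_id in {4} -> Walt (id 5, depth 2), Raj (id 6, depth 2), Alice (id 7, depth 2).
Iteration 3: rows with boss_id in {5,6,7} -> Nina (id 8, depth 3).
Iteration 4: rows with boss_id in {8} -> Heidi (id 9, depth 4).
Iteration 5: no rows with boss_id in {9}; recursion stops.
Total rows emitted: 7.

7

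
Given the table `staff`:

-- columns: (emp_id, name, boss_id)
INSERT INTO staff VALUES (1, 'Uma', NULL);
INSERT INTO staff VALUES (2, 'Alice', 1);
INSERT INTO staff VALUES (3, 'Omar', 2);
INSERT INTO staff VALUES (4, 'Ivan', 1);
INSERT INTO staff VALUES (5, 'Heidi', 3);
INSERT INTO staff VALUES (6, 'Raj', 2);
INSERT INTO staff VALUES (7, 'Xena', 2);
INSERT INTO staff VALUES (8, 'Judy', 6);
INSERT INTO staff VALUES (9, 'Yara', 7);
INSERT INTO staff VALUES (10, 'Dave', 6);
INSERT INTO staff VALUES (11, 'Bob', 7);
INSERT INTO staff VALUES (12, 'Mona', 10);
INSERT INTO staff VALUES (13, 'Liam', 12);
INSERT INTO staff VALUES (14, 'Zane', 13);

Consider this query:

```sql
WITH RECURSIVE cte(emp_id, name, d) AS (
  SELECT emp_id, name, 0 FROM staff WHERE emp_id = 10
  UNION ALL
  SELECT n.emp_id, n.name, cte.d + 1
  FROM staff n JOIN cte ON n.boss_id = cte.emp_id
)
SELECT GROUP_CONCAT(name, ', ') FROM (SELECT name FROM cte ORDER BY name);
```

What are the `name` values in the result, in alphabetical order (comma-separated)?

Base: emp_id=10 (Dave) at d 0.
Iteration 1: rows with boss_id in {10} -> Mona (id 12, d 1).
Iteration 2: rows with boss_id in {12} -> Liam (id 13, d 2).
Iteration 3: rows with boss_id in {13} -> Zane (id 14, d 3).
Iteration 4: no rows with boss_id in {14}; recursion stops.

Dave, Liam, Mona, Zane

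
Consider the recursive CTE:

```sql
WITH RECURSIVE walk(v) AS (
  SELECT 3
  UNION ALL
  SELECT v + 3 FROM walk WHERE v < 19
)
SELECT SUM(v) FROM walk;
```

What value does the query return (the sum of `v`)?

Base: v=3.
Iteration 1: 3 < 19 holds -> v = 3 + 3 = 6.
Iteration 2: 6 < 19 holds -> v = 6 + 3 = 9.
Iteration 3: 9 < 19 holds -> v = 9 + 3 = 12.
Iteration 4: 12 < 19 holds -> v = 12 + 3 = 15.
Iteration 5: 15 < 19 holds -> v = 15 + 3 = 18.
Iteration 6: 18 < 19 holds -> v = 18 + 3 = 21.
Iteration 7: 21 < 19 fails; recursion stops.
SUM(v) = 3 + 6 + 9 + 12 + 15 + 18 + 21 = 84.

84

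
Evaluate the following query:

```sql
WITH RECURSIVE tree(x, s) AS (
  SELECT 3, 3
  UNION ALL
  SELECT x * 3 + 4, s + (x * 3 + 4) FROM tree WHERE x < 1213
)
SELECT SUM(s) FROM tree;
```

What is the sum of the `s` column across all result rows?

2673

Base: x=3, s=3.
Iteration 1: 3 < 1213 holds -> x = 3 * 3 + 4 = 13, s = 3 + 13 = 16.
Iteration 2: 13 < 1213 holds -> x = 13 * 3 + 4 = 43, s = 16 + 43 = 59.
Iteration 3: 43 < 1213 holds -> x = 43 * 3 + 4 = 133, s = 59 + 133 = 192.
Iteration 4: 133 < 1213 holds -> x = 133 * 3 + 4 = 403, s = 192 + 403 = 595.
Iteration 5: 403 < 1213 holds -> x = 403 * 3 + 4 = 1213, s = 595 + 1213 = 1808.
Iteration 6: 1213 < 1213 fails; recursion stops.
SUM(s) = 3 + 16 + 59 + 192 + 595 + 1808 = 2673.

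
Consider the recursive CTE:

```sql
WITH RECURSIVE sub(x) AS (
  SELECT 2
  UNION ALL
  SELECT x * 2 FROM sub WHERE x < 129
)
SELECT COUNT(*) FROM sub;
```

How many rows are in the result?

8

Base: x=2.
Iteration 1: 2 < 129 holds -> x = 2 * 2 = 4.
Iteration 2: 4 < 129 holds -> x = 4 * 2 = 8.
Iteration 3: 8 < 129 holds -> x = 8 * 2 = 16.
Iteration 4: 16 < 129 holds -> x = 16 * 2 = 32.
Iteration 5: 32 < 129 holds -> x = 32 * 2 = 64.
Iteration 6: 64 < 129 holds -> x = 64 * 2 = 128.
Iteration 7: 128 < 129 holds -> x = 128 * 2 = 256.
Iteration 8: 256 < 129 fails; recursion stops.
Total rows emitted: 8.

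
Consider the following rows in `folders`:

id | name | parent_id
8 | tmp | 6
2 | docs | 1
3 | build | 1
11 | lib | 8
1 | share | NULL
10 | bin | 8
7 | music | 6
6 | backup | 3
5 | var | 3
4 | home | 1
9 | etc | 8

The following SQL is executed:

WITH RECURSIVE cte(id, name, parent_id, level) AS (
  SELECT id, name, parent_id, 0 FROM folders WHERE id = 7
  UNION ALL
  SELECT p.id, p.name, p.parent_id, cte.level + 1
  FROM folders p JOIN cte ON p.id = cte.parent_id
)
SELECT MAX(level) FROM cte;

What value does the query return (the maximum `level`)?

Base: id=7 (music), parent_id=6, level 0.
Iteration 1: join on id=6 -> backup (id 6, parent_id=3, level 1).
Iteration 2: join on id=3 -> build (id 3, parent_id=1, level 2).
Iteration 3: join on id=1 -> share (id 1, parent_id=NULL, level 3).
Iteration 4: parent_id is NULL; no match; recursion stops.
level values: 0, 1, 2, 3; the maximum is 3.

3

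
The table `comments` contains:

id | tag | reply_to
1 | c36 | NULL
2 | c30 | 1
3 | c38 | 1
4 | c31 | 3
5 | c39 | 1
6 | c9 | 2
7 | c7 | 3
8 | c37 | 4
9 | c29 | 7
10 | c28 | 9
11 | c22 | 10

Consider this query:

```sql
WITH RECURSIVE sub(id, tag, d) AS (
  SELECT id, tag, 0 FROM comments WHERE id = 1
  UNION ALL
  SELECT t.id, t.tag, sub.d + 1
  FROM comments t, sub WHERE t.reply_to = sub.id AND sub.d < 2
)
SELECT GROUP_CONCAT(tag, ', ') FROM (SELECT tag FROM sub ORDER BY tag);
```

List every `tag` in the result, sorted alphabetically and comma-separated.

c30, c31, c36, c38, c39, c7, c9

Base: id=1 (c36) at d 0.
Iteration 1: rows with reply_to in {1} -> c30 (id 2, d 1), c38 (id 3, d 1), c39 (id 5, d 1).
Iteration 2: rows with reply_to in {2,3,5} -> c31 (id 4, d 2), c9 (id 6, d 2), c7 (id 7, d 2).
Iteration 3: d < 2 fails for all current rows; recursion stops.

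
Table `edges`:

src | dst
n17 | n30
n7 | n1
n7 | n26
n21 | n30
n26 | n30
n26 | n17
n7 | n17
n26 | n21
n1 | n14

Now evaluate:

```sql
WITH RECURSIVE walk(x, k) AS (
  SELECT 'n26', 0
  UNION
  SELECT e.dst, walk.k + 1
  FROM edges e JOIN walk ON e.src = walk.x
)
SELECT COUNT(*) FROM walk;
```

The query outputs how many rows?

5

Base: (n26, k=0).
Iteration 1: edges from {n26} -> (n17, k=1), (n21, k=1), (n30, k=1).
Iteration 2: edges from {n17,n21,n30} -> (n30, k=2). [UNION drops 1 duplicate row(s)]
Iteration 3: no outgoing edges from {n30}; recursion stops.
Total rows emitted: 5.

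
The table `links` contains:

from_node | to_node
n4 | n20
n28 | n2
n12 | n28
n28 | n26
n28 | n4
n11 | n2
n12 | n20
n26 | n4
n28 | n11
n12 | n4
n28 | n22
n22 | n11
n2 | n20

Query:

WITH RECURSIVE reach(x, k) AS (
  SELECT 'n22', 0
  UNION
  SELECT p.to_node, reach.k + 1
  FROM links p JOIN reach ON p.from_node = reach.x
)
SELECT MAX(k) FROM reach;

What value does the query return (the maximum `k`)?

Base: (n22, k=0).
Iteration 1: edges from {n22} -> (n11, k=1).
Iteration 2: edges from {n11} -> (n2, k=2).
Iteration 3: edges from {n2} -> (n20, k=3).
Iteration 4: no outgoing edges from {n20}; recursion stops.
k values: 0, 1, 2, 3; the maximum is 3.

3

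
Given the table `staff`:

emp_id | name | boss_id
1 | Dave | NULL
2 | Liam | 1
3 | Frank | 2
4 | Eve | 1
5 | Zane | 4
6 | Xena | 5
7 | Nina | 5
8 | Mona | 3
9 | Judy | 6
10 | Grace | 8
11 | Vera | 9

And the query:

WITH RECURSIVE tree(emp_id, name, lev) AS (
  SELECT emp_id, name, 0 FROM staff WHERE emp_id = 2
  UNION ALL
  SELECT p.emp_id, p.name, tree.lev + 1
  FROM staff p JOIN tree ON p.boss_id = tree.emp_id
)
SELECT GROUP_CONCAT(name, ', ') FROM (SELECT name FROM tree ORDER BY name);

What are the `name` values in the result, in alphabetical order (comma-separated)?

Base: emp_id=2 (Liam) at lev 0.
Iteration 1: rows with boss_id in {2} -> Frank (id 3, lev 1).
Iteration 2: rows with boss_id in {3} -> Mona (id 8, lev 2).
Iteration 3: rows with boss_id in {8} -> Grace (id 10, lev 3).
Iteration 4: no rows with boss_id in {10}; recursion stops.

Frank, Grace, Liam, Mona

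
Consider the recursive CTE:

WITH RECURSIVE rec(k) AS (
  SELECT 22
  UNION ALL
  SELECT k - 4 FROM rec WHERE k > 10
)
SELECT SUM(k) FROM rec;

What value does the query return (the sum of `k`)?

64

Base: k=22.
Iteration 1: 22 > 10 holds -> k = 22 - 4 = 18.
Iteration 2: 18 > 10 holds -> k = 18 - 4 = 14.
Iteration 3: 14 > 10 holds -> k = 14 - 4 = 10.
Iteration 4: 10 > 10 fails; recursion stops.
SUM(k) = 22 + 18 + 14 + 10 = 64.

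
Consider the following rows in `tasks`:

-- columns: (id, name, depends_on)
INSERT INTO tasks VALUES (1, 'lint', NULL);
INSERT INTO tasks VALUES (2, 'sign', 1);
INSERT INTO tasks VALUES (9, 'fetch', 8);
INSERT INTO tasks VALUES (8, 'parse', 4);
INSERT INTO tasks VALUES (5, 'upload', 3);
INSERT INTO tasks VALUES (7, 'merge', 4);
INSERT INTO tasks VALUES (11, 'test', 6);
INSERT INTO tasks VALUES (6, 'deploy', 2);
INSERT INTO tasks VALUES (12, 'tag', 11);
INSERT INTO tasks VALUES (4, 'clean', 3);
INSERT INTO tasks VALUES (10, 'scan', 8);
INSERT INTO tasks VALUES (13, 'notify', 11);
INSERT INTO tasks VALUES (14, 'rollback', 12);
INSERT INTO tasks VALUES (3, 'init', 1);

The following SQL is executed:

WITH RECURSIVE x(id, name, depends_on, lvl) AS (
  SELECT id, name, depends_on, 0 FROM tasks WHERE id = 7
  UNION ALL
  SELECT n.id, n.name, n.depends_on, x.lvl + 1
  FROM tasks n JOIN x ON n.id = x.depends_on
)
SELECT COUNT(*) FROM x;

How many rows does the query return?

4

Base: id=7 (merge), depends_on=4, lvl 0.
Iteration 1: join on id=4 -> clean (id 4, depends_on=3, lvl 1).
Iteration 2: join on id=3 -> init (id 3, depends_on=1, lvl 2).
Iteration 3: join on id=1 -> lint (id 1, depends_on=NULL, lvl 3).
Iteration 4: depends_on is NULL; no match; recursion stops.
Total rows emitted: 4.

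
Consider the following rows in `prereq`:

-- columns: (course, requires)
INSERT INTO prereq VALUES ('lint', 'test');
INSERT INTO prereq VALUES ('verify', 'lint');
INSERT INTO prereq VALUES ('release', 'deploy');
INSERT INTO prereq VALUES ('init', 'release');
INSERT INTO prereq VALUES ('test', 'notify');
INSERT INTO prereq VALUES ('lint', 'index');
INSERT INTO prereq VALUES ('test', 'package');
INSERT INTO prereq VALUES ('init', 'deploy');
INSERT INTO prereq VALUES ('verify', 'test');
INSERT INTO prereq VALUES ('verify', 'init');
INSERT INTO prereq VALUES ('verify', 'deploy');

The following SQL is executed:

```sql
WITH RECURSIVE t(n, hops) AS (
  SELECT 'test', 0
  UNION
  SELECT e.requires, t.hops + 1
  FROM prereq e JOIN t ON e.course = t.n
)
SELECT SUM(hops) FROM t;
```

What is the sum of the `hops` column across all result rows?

Base: (test, hops=0).
Iteration 1: edges from {test} -> (notify, hops=1), (package, hops=1).
Iteration 2: no outgoing edges from {notify,package}; recursion stops.
SUM(hops) = 0 + 1 + 1 = 2.

2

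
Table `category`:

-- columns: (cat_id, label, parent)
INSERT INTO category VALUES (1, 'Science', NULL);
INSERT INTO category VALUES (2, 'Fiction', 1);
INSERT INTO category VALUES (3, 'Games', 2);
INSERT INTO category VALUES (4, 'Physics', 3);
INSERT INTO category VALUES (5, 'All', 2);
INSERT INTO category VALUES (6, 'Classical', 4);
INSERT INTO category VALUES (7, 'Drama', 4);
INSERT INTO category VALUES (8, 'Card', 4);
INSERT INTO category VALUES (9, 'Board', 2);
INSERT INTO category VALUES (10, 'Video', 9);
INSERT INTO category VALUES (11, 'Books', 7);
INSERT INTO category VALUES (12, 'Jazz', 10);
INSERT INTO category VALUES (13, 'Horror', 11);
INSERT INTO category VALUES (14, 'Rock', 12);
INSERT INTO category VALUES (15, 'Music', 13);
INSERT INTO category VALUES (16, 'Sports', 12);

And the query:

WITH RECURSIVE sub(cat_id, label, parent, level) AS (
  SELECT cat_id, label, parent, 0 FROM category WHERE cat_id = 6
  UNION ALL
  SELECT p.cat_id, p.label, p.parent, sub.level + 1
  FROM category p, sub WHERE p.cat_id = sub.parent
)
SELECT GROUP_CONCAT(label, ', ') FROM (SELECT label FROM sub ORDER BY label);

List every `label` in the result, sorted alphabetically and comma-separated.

Classical, Fiction, Games, Physics, Science

Base: cat_id=6 (Classical), parent=4, level 0.
Iteration 1: join on cat_id=4 -> Physics (id 4, parent=3, level 1).
Iteration 2: join on cat_id=3 -> Games (id 3, parent=2, level 2).
Iteration 3: join on cat_id=2 -> Fiction (id 2, parent=1, level 3).
Iteration 4: join on cat_id=1 -> Science (id 1, parent=NULL, level 4).
Iteration 5: parent is NULL; no match; recursion stops.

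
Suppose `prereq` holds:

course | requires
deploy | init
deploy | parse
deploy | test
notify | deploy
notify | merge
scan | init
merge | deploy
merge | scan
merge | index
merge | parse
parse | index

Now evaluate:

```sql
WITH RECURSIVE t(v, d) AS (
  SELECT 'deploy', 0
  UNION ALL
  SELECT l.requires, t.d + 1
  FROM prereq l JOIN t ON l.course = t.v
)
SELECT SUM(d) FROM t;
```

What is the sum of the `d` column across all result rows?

Base: (deploy, d=0).
Iteration 1: edges from {deploy} -> (init, d=1), (parse, d=1), (test, d=1).
Iteration 2: edges from {init,parse,test} -> (index, d=2).
Iteration 3: no outgoing edges from {index}; recursion stops.
SUM(d) = 0 + 1 + 1 + 1 + 2 = 5.

5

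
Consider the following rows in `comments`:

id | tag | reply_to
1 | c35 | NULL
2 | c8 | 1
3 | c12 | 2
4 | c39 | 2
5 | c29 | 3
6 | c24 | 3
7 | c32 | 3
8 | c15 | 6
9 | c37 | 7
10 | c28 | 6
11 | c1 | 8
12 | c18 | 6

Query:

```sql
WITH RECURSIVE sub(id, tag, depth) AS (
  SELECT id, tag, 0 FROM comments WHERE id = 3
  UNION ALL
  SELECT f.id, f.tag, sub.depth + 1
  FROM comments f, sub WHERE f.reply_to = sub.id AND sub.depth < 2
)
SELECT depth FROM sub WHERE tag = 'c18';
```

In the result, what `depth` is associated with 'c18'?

Base: id=3 (c12) at depth 0.
Iteration 1: rows with reply_to in {3} -> c29 (id 5, depth 1), c24 (id 6, depth 1), c32 (id 7, depth 1).
Iteration 2: rows with reply_to in {5,6,7} -> c15 (id 8, depth 2), c37 (id 9, depth 2), c28 (id 10, depth 2), c18 (id 12, depth 2).
Iteration 3: depth < 2 fails for all current rows; recursion stops.

2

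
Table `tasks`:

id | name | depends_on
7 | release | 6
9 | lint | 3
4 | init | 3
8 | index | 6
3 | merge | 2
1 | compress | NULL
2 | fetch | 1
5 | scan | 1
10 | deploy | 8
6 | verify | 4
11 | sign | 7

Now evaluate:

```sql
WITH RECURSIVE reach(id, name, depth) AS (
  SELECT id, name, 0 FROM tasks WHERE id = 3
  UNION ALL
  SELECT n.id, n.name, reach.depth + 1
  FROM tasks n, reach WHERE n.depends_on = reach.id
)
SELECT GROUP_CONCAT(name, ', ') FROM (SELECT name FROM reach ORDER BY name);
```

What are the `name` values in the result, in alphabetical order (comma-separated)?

Base: id=3 (merge) at depth 0.
Iteration 1: rows with depends_on in {3} -> init (id 4, depth 1), lint (id 9, depth 1).
Iteration 2: rows with depends_on in {4,9} -> verify (id 6, depth 2).
Iteration 3: rows with depends_on in {6} -> release (id 7, depth 3), index (id 8, depth 3).
Iteration 4: rows with depends_on in {7,8} -> deploy (id 10, depth 4), sign (id 11, depth 4).
Iteration 5: no rows with depends_on in {10,11}; recursion stops.

deploy, index, init, lint, merge, release, sign, verify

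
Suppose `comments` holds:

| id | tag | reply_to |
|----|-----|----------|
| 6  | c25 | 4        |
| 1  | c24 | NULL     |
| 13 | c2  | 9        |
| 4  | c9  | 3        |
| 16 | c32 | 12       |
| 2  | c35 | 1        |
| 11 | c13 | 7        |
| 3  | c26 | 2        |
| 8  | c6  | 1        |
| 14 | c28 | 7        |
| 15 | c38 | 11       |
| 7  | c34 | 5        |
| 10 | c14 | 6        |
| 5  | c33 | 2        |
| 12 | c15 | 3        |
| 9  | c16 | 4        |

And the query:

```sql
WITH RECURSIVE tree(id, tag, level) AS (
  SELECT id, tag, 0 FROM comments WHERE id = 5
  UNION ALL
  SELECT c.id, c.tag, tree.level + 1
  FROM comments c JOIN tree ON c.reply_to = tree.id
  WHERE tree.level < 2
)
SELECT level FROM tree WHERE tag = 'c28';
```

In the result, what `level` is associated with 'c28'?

Base: id=5 (c33) at level 0.
Iteration 1: rows with reply_to in {5} -> c34 (id 7, level 1).
Iteration 2: rows with reply_to in {7} -> c13 (id 11, level 2), c28 (id 14, level 2).
Iteration 3: level < 2 fails for all current rows; recursion stops.

2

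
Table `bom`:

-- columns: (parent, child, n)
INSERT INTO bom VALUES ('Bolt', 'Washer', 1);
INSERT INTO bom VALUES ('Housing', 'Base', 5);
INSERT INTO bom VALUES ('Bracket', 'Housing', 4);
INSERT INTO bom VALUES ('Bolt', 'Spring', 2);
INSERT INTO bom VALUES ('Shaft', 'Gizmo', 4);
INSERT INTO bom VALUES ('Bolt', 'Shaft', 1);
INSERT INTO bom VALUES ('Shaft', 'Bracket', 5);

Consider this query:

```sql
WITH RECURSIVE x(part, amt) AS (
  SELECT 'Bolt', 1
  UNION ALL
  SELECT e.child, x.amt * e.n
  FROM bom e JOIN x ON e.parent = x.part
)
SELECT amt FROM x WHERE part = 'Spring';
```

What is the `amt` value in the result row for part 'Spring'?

2

Base: (Bolt, amt=1).
Iteration 1: components of {Bolt} -> Shaft = 1*1 = 1, Spring = 1*2 = 2, Washer = 1*1 = 1.
Iteration 2: components of {Shaft,Spring,Washer} -> Bracket = 1*5 = 5, Gizmo = 1*4 = 4.
Iteration 3: components of {Bracket,Gizmo} -> Housing = 5*4 = 20.
Iteration 4: components of {Housing} -> Base = 20*5 = 100.
Iteration 5: no further components; recursion stops.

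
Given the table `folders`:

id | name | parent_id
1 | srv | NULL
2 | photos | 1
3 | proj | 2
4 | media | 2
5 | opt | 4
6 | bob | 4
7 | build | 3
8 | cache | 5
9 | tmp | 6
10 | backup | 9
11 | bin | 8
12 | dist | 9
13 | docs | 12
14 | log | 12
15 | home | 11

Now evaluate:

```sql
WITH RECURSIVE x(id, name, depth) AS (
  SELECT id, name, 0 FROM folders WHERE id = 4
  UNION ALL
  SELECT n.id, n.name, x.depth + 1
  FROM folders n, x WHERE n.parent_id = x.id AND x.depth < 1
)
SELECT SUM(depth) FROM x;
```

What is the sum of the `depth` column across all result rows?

2

Base: id=4 (media) at depth 0.
Iteration 1: rows with parent_id in {4} -> opt (id 5, depth 1), bob (id 6, depth 1).
Iteration 2: depth < 1 fails for all current rows; recursion stops.
SUM(depth) = 0 + 1 + 1 = 2.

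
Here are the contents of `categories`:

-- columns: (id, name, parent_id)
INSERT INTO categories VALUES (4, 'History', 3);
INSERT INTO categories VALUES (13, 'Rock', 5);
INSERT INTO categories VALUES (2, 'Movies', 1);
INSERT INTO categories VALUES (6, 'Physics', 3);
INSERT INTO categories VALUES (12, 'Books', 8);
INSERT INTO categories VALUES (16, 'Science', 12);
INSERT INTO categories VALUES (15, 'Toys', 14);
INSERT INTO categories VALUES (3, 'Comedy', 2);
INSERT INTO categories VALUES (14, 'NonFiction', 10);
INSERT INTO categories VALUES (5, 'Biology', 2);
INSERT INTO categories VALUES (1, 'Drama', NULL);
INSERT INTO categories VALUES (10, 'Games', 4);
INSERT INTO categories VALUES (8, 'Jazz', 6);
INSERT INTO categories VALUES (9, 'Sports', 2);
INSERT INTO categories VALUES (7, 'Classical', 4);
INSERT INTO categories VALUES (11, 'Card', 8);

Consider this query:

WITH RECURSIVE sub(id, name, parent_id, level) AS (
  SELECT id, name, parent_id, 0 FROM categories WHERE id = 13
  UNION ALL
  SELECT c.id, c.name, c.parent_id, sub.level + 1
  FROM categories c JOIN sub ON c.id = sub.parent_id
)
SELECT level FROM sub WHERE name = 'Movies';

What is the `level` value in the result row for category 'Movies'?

2

Base: id=13 (Rock), parent_id=5, level 0.
Iteration 1: join on id=5 -> Biology (id 5, parent_id=2, level 1).
Iteration 2: join on id=2 -> Movies (id 2, parent_id=1, level 2).
Iteration 3: join on id=1 -> Drama (id 1, parent_id=NULL, level 3).
Iteration 4: parent_id is NULL; no match; recursion stops.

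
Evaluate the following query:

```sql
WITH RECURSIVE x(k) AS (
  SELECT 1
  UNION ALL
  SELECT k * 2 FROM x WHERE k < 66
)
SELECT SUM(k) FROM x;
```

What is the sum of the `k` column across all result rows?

Base: k=1.
Iteration 1: 1 < 66 holds -> k = 1 * 2 = 2.
Iteration 2: 2 < 66 holds -> k = 2 * 2 = 4.
Iteration 3: 4 < 66 holds -> k = 4 * 2 = 8.
Iteration 4: 8 < 66 holds -> k = 8 * 2 = 16.
Iteration 5: 16 < 66 holds -> k = 16 * 2 = 32.
Iteration 6: 32 < 66 holds -> k = 32 * 2 = 64.
Iteration 7: 64 < 66 holds -> k = 64 * 2 = 128.
Iteration 8: 128 < 66 fails; recursion stops.
SUM(k) = 1 + 2 + 4 + 8 + 16 + 32 + 64 + 128 = 255.

255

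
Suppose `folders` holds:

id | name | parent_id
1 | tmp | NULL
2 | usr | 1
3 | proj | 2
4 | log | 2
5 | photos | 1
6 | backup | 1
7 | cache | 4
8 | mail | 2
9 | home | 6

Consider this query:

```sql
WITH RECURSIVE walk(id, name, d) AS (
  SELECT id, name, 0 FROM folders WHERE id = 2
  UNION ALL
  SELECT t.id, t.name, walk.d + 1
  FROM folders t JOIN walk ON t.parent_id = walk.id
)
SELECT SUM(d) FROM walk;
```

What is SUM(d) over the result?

Base: id=2 (usr) at d 0.
Iteration 1: rows with parent_id in {2} -> proj (id 3, d 1), log (id 4, d 1), mail (id 8, d 1).
Iteration 2: rows with parent_id in {3,4,8} -> cache (id 7, d 2).
Iteration 3: no rows with parent_id in {7}; recursion stops.
SUM(d) = 0 + 1 + 1 + 1 + 2 = 5.

5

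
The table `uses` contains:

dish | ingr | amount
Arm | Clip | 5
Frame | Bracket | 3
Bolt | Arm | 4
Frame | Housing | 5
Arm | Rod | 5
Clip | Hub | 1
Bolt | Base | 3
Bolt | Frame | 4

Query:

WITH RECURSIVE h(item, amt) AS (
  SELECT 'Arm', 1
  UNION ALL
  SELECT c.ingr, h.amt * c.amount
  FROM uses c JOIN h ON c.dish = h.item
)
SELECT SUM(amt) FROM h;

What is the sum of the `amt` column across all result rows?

16

Base: (Arm, amt=1).
Iteration 1: components of {Arm} -> Clip = 1*5 = 5, Rod = 1*5 = 5.
Iteration 2: components of {Clip,Rod} -> Hub = 5*1 = 5.
Iteration 3: no further components; recursion stops.
SUM(amt) = 1 + 5 + 5 + 5 = 16.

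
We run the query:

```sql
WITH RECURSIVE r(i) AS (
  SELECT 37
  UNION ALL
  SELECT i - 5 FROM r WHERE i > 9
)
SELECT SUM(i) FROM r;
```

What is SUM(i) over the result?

154

Base: i=37.
Iteration 1: 37 > 9 holds -> i = 37 - 5 = 32.
Iteration 2: 32 > 9 holds -> i = 32 - 5 = 27.
Iteration 3: 27 > 9 holds -> i = 27 - 5 = 22.
Iteration 4: 22 > 9 holds -> i = 22 - 5 = 17.
Iteration 5: 17 > 9 holds -> i = 17 - 5 = 12.
Iteration 6: 12 > 9 holds -> i = 12 - 5 = 7.
Iteration 7: 7 > 9 fails; recursion stops.
SUM(i) = 37 + 32 + 27 + 22 + 17 + 12 + 7 = 154.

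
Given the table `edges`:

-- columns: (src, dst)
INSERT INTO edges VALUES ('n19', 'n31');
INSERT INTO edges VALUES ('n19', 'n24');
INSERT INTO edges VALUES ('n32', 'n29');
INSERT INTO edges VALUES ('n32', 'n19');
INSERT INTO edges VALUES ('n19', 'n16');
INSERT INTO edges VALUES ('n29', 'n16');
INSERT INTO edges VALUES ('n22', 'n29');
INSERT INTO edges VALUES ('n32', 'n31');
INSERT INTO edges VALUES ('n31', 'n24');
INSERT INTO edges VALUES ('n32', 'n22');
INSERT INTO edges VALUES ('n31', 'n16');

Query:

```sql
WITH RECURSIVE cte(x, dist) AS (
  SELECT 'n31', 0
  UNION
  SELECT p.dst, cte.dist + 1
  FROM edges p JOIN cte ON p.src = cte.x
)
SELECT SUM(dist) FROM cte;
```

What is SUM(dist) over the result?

Base: (n31, dist=0).
Iteration 1: edges from {n31} -> (n16, dist=1), (n24, dist=1).
Iteration 2: no outgoing edges from {n16,n24}; recursion stops.
SUM(dist) = 0 + 1 + 1 = 2.

2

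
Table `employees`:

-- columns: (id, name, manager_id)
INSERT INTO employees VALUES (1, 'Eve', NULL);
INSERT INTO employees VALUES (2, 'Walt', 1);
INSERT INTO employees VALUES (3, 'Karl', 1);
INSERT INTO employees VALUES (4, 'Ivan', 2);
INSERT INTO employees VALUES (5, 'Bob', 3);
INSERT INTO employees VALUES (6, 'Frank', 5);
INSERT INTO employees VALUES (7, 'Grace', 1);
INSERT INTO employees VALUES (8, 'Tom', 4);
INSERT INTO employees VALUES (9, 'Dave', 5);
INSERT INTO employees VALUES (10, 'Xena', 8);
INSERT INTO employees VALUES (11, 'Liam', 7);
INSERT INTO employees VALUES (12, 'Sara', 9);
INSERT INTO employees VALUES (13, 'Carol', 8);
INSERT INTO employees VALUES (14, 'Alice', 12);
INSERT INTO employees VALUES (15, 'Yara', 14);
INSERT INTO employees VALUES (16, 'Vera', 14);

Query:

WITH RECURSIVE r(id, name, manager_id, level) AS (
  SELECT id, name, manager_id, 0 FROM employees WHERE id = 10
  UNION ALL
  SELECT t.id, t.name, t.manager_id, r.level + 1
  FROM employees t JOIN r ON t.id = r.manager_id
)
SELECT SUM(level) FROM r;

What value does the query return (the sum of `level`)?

Base: id=10 (Xena), manager_id=8, level 0.
Iteration 1: join on id=8 -> Tom (id 8, manager_id=4, level 1).
Iteration 2: join on id=4 -> Ivan (id 4, manager_id=2, level 2).
Iteration 3: join on id=2 -> Walt (id 2, manager_id=1, level 3).
Iteration 4: join on id=1 -> Eve (id 1, manager_id=NULL, level 4).
Iteration 5: manager_id is NULL; no match; recursion stops.
SUM(level) = 0 + 1 + 2 + 3 + 4 = 10.

10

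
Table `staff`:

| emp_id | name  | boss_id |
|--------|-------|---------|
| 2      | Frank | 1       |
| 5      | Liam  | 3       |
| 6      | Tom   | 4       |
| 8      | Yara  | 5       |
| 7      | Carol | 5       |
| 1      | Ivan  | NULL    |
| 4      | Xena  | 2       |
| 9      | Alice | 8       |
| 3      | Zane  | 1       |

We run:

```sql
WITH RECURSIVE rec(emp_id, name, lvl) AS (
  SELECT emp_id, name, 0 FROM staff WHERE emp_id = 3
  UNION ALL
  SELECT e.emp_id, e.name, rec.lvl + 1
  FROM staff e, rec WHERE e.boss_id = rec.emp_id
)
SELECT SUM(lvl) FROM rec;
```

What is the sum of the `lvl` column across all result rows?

Base: emp_id=3 (Zane) at lvl 0.
Iteration 1: rows with boss_id in {3} -> Liam (id 5, lvl 1).
Iteration 2: rows with boss_id in {5} -> Carol (id 7, lvl 2), Yara (id 8, lvl 2).
Iteration 3: rows with boss_id in {7,8} -> Alice (id 9, lvl 3).
Iteration 4: no rows with boss_id in {9}; recursion stops.
SUM(lvl) = 0 + 1 + 2 + 2 + 3 = 8.

8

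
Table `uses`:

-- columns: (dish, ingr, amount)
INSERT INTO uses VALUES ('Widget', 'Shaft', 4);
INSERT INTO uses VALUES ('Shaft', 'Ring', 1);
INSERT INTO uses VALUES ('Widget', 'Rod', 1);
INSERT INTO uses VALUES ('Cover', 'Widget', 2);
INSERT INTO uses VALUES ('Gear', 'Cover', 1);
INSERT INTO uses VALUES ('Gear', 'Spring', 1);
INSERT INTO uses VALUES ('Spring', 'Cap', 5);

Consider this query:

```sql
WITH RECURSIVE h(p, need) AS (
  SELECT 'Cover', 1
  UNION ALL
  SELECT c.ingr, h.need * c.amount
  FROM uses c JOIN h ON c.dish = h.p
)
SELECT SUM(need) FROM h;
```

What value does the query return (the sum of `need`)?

21

Base: (Cover, need=1).
Iteration 1: components of {Cover} -> Widget = 1*2 = 2.
Iteration 2: components of {Widget} -> Rod = 2*1 = 2, Shaft = 2*4 = 8.
Iteration 3: components of {Rod,Shaft} -> Ring = 8*1 = 8.
Iteration 4: no further components; recursion stops.
SUM(need) = 1 + 2 + 2 + 8 + 8 = 21.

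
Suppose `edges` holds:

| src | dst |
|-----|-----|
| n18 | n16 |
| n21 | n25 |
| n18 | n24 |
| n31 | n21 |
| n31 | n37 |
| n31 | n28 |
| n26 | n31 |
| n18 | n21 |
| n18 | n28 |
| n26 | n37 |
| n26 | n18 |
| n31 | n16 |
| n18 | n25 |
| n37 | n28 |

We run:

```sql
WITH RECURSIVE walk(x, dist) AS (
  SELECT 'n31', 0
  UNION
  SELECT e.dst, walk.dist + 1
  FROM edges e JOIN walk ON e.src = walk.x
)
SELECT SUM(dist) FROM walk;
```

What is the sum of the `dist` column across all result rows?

Base: (n31, dist=0).
Iteration 1: edges from {n31} -> (n16, dist=1), (n21, dist=1), (n28, dist=1), (n37, dist=1).
Iteration 2: edges from {n16,n21,n28,n37} -> (n25, dist=2), (n28, dist=2).
Iteration 3: no outgoing edges from {n25,n28}; recursion stops.
SUM(dist) = 0 + 1 + 1 + 1 + 1 + 2 + 2 = 8.

8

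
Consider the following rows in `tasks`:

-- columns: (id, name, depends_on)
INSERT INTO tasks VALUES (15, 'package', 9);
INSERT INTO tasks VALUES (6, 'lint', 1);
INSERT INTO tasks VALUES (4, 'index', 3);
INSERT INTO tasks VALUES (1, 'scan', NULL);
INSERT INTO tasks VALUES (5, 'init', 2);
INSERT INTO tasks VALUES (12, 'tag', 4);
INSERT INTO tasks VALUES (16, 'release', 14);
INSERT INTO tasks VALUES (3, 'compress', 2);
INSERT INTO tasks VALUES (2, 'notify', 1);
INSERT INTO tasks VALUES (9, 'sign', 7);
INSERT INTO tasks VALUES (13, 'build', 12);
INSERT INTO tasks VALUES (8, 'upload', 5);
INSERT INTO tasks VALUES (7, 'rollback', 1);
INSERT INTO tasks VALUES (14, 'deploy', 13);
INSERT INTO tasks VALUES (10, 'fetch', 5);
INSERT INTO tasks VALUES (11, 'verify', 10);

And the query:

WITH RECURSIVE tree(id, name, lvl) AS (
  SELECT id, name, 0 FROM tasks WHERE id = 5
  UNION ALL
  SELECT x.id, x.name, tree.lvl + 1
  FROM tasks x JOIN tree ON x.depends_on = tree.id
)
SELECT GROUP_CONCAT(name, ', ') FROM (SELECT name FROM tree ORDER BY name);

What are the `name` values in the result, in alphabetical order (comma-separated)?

Base: id=5 (init) at lvl 0.
Iteration 1: rows with depends_on in {5} -> upload (id 8, lvl 1), fetch (id 10, lvl 1).
Iteration 2: rows with depends_on in {8,10} -> verify (id 11, lvl 2).
Iteration 3: no rows with depends_on in {11}; recursion stops.

fetch, init, upload, verify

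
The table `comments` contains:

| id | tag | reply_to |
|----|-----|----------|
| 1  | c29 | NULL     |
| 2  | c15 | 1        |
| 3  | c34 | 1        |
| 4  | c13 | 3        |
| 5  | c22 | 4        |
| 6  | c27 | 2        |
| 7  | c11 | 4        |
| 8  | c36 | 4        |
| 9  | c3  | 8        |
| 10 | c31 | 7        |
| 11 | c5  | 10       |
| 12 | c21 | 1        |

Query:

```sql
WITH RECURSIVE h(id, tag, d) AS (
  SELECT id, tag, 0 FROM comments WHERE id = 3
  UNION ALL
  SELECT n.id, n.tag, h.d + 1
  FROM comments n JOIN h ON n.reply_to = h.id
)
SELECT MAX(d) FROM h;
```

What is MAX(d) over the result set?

4

Base: id=3 (c34) at d 0.
Iteration 1: rows with reply_to in {3} -> c13 (id 4, d 1).
Iteration 2: rows with reply_to in {4} -> c22 (id 5, d 2), c11 (id 7, d 2), c36 (id 8, d 2).
Iteration 3: rows with reply_to in {5,7,8} -> c3 (id 9, d 3), c31 (id 10, d 3).
Iteration 4: rows with reply_to in {9,10} -> c5 (id 11, d 4).
Iteration 5: no rows with reply_to in {11}; recursion stops.
d values: 0, 1, 2, 2, 2, 3, 3, 4; the maximum is 4.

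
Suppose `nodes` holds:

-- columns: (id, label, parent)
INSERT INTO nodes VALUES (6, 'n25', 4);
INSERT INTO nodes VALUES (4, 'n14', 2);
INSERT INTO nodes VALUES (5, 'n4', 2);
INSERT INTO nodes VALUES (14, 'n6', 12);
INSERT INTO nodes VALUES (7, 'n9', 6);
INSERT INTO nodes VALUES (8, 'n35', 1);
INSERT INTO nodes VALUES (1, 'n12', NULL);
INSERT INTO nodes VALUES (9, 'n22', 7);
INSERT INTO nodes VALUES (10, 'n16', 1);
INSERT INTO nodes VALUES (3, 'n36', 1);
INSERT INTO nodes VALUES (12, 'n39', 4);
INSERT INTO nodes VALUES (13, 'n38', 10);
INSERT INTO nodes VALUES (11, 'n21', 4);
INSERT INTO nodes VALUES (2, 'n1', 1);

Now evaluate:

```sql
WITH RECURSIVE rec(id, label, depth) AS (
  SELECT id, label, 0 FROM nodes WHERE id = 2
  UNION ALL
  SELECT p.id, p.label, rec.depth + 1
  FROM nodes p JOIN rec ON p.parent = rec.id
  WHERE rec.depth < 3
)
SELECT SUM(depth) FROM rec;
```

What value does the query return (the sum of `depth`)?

Base: id=2 (n1) at depth 0.
Iteration 1: rows with parent in {2} -> n14 (id 4, depth 1), n4 (id 5, depth 1).
Iteration 2: rows with parent in {4,5} -> n25 (id 6, depth 2), n21 (id 11, depth 2), n39 (id 12, depth 2).
Iteration 3: rows with parent in {6,11,12} -> n9 (id 7, depth 3), n6 (id 14, depth 3).
Iteration 4: depth < 3 fails for all current rows; recursion stops.
SUM(depth) = 0 + 1 + 1 + 2 + 2 + 2 + 3 + 3 = 14.

14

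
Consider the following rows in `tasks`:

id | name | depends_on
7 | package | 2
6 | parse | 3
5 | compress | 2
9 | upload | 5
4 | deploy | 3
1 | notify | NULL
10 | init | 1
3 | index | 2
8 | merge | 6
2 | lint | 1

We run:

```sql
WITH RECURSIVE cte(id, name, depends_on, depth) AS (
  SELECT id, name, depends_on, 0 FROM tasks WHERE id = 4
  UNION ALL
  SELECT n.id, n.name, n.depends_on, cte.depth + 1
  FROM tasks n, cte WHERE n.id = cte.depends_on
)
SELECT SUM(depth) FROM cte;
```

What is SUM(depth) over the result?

Base: id=4 (deploy), depends_on=3, depth 0.
Iteration 1: join on id=3 -> index (id 3, depends_on=2, depth 1).
Iteration 2: join on id=2 -> lint (id 2, depends_on=1, depth 2).
Iteration 3: join on id=1 -> notify (id 1, depends_on=NULL, depth 3).
Iteration 4: depends_on is NULL; no match; recursion stops.
SUM(depth) = 0 + 1 + 2 + 3 = 6.

6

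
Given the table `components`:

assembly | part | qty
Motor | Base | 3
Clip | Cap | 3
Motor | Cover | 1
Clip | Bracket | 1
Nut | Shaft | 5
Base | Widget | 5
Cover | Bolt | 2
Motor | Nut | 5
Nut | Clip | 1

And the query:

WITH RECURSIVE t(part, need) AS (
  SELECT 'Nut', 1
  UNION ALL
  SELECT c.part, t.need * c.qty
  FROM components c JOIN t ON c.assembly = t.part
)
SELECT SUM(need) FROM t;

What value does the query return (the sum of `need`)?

Base: (Nut, need=1).
Iteration 1: components of {Nut} -> Clip = 1*1 = 1, Shaft = 1*5 = 5.
Iteration 2: components of {Clip,Shaft} -> Bracket = 1*1 = 1, Cap = 1*3 = 3.
Iteration 3: no further components; recursion stops.
SUM(need) = 1 + 5 + 1 + 3 + 1 = 11.

11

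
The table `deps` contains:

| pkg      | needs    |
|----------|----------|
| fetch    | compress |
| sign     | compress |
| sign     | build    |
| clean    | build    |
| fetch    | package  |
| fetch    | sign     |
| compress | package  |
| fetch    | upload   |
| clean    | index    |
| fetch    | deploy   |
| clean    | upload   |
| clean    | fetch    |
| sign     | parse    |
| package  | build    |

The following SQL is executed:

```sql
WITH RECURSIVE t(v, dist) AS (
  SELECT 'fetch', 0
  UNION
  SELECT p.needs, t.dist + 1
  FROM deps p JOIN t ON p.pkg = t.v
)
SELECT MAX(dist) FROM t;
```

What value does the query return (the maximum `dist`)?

Base: (fetch, dist=0).
Iteration 1: edges from {fetch} -> (compress, dist=1), (deploy, dist=1), (package, dist=1), (sign, dist=1), (upload, dist=1).
Iteration 2: edges from {compress,deploy,package,sign,upload} -> (build, dist=2), (compress, dist=2), (package, dist=2), (parse, dist=2). [UNION drops 1 duplicate row(s)]
Iteration 3: edges from {build,compress,package,parse} -> (build, dist=3), (package, dist=3).
Iteration 4: edges from {build,package} -> (build, dist=4).
Iteration 5: no outgoing edges from {build}; recursion stops.
dist values: 0, 1, 1, 1, 1, 1, 2, 2, 2, 2, 3, 3, 4; the maximum is 4.

4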